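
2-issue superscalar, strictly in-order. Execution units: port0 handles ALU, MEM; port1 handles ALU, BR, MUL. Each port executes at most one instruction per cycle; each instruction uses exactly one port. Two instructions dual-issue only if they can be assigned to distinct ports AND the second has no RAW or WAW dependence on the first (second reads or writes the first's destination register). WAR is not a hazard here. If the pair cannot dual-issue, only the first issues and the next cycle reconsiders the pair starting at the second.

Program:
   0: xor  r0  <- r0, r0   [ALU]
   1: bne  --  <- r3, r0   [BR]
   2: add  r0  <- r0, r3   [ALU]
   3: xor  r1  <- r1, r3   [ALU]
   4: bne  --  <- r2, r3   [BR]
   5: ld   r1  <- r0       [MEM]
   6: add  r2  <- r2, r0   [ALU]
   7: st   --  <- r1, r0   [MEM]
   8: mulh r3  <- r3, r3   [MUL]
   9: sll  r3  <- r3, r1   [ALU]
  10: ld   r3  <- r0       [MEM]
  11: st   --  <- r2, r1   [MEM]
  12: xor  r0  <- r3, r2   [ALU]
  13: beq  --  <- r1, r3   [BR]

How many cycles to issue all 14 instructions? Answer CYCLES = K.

CYCLES = 9

  cy0 -> i0 (xor.ALU) RAW r0
  cy1 -> i1&i2 (bne.BR;add.ALU) pair
  cy2 -> i3&i4 (xor.ALU;bne.BR) pair
  cy3 -> i5&i6 (ld.MEM;add.ALU) pair
  cy4 -> i7&i8 (st.MEM;mulh.MUL) pair
  cy5 -> i9 (sll.ALU) WAW r3
  cy6 -> i10 (ld.MEM) no-port MEM/MEM
  cy7 -> i11&i12 (st.MEM;xor.ALU) pair
  cy8 -> i13 (beq.BR) tail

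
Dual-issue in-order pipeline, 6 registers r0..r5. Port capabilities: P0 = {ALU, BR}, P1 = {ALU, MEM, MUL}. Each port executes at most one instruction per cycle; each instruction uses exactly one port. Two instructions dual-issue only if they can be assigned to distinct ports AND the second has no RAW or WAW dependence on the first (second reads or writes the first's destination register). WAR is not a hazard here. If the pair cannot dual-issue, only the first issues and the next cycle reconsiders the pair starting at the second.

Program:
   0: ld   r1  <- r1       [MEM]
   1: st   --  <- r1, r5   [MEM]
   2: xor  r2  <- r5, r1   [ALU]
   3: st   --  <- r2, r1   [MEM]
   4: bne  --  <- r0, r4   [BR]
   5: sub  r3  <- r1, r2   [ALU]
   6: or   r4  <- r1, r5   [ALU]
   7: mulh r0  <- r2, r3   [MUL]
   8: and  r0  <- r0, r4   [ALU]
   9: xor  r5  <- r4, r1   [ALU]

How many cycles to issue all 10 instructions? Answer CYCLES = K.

[0] i0  ld.MEM  -- no-port MEM/MEM
[1] i1/i2  st.MEM xor.ALU  -- pair
[2] i3/i4  st.MEM bne.BR  -- pair
[3] i5/i6  sub.ALU or.ALU  -- pair
[4] i7  mulh.MUL  -- RAW+WAW r0
[5] i8/i9  and.ALU xor.ALU  -- pair

CYCLES = 6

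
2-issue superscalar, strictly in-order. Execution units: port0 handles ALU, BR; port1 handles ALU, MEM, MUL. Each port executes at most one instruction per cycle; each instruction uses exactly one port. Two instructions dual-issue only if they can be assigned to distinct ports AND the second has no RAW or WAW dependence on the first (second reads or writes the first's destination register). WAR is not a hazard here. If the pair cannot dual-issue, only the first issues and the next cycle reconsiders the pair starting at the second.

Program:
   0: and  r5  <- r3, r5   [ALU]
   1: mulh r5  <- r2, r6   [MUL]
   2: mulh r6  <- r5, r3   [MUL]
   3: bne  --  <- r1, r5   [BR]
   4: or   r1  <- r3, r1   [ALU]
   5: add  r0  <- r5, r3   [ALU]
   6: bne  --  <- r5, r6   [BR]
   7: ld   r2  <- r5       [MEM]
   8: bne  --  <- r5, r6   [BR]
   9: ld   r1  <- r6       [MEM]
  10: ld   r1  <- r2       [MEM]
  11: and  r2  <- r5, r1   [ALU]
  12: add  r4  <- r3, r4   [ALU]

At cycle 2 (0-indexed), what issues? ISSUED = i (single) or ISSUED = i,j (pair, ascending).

ISSUED = 2,3

[0] i0  and  -- WAW r5
[1] i1  mulh  -- no-port MUL/MUL
[2] i2&i3  mulh;bne  -- dual
[3] i4&i5  or;add  -- dual
[4] i6&i7  bne;ld  -- dual
[5] i8&i9  bne;ld  -- dual
[6] i10  ld  -- RAW r1
[7] i11&i12  and;add  -- dual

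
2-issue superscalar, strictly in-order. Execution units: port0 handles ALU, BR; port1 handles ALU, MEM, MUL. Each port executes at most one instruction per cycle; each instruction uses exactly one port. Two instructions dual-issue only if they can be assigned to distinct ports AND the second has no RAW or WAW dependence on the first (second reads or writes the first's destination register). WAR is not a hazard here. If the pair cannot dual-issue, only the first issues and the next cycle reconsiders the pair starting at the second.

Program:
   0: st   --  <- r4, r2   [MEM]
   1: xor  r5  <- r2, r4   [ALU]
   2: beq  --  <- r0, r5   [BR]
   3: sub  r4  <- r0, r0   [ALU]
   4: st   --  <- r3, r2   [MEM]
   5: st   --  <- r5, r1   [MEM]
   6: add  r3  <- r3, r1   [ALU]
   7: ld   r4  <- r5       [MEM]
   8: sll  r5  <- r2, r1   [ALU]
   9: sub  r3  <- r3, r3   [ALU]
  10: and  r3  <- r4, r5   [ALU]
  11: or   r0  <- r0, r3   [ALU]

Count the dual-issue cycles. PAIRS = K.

PAIRS = 4

  cy0 -> i0+i1 (st.MEM/xor.ALU) dual
  cy1 -> i2+i3 (beq.BR/sub.ALU) dual
  cy2 -> i4 (st.MEM) no-port MEM/MEM
  cy3 -> i5+i6 (st.MEM/add.ALU) dual
  cy4 -> i7+i8 (ld.MEM/sll.ALU) dual
  cy5 -> i9 (sub.ALU) WAW r3
  cy6 -> i10 (and.ALU) RAW r3
  cy7 -> i11 (or.ALU) tail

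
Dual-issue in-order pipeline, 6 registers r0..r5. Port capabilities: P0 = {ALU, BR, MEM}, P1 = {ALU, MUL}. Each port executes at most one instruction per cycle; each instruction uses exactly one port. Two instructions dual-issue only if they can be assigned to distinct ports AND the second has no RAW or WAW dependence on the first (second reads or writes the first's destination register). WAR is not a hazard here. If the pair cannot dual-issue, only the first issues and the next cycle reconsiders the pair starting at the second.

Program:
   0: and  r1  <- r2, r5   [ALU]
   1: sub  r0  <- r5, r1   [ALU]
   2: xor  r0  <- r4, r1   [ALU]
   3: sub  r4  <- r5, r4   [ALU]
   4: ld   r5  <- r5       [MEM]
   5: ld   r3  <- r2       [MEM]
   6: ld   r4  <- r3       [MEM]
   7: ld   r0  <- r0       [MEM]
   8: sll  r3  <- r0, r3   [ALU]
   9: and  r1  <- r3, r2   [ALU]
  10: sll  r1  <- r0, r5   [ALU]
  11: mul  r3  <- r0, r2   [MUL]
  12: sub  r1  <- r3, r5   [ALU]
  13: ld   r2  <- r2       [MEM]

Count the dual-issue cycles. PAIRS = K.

PAIRS = 3

t=0 i0:and.ALU ; RAW r1
t=1 i1:sub.ALU ; WAW r0
t=2 i2&i3:xor.ALU sub.ALU ; dual
t=3 i4:ld.MEM ; no-port MEM/MEM
t=4 i5:ld.MEM ; no-port MEM/MEM
t=5 i6:ld.MEM ; no-port MEM/MEM
t=6 i7:ld.MEM ; RAW r0
t=7 i8:sll.ALU ; RAW r3
t=8 i9:and.ALU ; WAW r1
t=9 i10&i11:sll.ALU mul.MUL ; dual
t=10 i12&i13:sub.ALU ld.MEM ; dual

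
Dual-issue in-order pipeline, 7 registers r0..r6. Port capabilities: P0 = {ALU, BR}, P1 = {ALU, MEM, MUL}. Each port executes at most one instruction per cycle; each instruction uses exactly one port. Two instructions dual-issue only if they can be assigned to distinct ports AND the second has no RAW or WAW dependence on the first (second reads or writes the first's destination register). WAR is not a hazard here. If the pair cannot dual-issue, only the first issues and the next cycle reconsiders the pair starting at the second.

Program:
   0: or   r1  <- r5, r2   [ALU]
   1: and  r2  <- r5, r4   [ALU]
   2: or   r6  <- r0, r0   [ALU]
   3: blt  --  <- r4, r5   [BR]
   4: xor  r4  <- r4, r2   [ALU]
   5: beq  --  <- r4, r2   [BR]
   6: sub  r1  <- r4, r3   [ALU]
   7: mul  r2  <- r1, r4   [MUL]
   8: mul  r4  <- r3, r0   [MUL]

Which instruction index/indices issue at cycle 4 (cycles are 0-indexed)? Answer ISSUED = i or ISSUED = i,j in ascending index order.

#0 head=0: or.ALU and.ALU i0&i1 pair
#1 head=2: or.ALU blt.BR i2&i3 pair
#2 head=4: xor.ALU i4 RAW r4
#3 head=5: beq.BR sub.ALU i5&i6 pair
#4 head=7: mul.MUL i7 no-port MUL/MUL
#5 head=8: mul.MUL i8 tail

ISSUED = 7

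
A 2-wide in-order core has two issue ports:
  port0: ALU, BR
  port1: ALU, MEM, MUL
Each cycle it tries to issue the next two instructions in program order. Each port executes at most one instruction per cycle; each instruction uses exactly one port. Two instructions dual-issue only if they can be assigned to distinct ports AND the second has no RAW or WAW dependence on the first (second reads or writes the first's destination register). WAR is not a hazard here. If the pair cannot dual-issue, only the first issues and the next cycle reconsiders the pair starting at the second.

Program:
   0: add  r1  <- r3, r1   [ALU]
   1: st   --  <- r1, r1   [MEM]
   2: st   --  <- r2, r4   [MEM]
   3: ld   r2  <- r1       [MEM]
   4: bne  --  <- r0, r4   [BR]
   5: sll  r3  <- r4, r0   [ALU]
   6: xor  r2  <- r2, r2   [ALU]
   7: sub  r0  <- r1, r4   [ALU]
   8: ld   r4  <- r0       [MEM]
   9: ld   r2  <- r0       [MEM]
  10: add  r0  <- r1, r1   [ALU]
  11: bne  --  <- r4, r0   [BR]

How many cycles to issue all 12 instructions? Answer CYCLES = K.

#0 head=0: add.ALU i0 RAW r1
#1 head=1: st.MEM i1 no-port MEM/MEM
#2 head=2: st.MEM i2 no-port MEM/MEM
#3 head=3: ld.MEM+bne.BR i3+i4 dual
#4 head=5: sll.ALU+xor.ALU i5+i6 dual
#5 head=7: sub.ALU i7 RAW r0
#6 head=8: ld.MEM i8 no-port MEM/MEM
#7 head=9: ld.MEM+add.ALU i9+i10 dual
#8 head=11: bne.BR i11 tail

CYCLES = 9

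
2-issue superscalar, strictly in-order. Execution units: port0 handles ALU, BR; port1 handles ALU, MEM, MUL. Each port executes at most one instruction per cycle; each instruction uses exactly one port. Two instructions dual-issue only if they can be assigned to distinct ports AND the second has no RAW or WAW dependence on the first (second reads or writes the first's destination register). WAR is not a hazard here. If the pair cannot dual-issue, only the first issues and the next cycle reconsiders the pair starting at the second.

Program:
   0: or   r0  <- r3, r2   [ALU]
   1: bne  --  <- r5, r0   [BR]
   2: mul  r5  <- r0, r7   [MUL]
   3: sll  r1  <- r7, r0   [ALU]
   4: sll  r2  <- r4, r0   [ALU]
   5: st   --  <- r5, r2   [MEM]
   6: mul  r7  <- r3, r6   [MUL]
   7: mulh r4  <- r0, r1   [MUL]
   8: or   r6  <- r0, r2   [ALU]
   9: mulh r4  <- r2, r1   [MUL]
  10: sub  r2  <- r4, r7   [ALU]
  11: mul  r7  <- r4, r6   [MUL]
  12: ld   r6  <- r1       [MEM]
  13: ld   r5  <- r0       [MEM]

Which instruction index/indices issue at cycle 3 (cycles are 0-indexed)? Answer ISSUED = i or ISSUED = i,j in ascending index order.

0. or.ALU @i0  | RAW r0
1. bne.BR/mul.MUL @i1&i2  | 2-wide
2. sll.ALU/sll.ALU @i3&i4  | 2-wide
3. st.MEM @i5  | no-port MEM/MUL
4. mul.MUL @i6  | no-port MUL/MUL
5. mulh.MUL/or.ALU @i7&i8  | 2-wide
6. mulh.MUL @i9  | RAW r4
7. sub.ALU/mul.MUL @i10&i11  | 2-wide
8. ld.MEM @i12  | no-port MEM/MEM
9. ld.MEM @i13  | tail

ISSUED = 5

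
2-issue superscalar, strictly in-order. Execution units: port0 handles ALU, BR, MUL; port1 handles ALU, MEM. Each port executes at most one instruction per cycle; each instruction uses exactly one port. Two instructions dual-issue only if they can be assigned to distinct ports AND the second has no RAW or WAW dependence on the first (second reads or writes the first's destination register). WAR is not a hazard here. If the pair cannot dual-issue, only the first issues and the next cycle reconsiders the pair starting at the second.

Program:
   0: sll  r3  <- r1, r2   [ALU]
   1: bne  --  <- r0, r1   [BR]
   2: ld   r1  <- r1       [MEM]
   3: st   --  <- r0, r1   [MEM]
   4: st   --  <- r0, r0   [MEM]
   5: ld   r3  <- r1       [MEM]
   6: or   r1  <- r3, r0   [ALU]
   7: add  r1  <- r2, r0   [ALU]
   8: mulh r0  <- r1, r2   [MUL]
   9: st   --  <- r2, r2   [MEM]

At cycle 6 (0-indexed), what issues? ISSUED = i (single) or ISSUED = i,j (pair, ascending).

ISSUED = 7

  cy0 -> i0&i1 (sll.ALU+bne.BR) pair
  cy1 -> i2 (ld.MEM) no-port MEM/MEM
  cy2 -> i3 (st.MEM) no-port MEM/MEM
  cy3 -> i4 (st.MEM) no-port MEM/MEM
  cy4 -> i5 (ld.MEM) RAW r3
  cy5 -> i6 (or.ALU) WAW r1
  cy6 -> i7 (add.ALU) RAW r1
  cy7 -> i8&i9 (mulh.MUL+st.MEM) pair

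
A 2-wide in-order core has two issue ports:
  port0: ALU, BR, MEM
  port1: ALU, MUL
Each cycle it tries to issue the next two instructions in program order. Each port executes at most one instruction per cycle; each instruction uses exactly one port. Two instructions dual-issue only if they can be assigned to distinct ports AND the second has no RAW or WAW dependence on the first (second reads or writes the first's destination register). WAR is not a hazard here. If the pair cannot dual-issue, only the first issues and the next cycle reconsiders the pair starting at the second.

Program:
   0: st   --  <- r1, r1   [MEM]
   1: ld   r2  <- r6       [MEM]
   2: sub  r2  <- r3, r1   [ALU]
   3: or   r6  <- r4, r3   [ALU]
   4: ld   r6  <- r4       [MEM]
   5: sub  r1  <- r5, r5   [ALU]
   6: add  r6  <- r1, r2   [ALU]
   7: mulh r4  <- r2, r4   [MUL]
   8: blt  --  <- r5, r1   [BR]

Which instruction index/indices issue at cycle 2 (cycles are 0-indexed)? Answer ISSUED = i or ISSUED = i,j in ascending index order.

ISSUED = 2,3

  cy0 -> i0 (st) no-port MEM/MEM
  cy1 -> i1 (ld) WAW r2
  cy2 -> i2,i3 (sub+or) 2-wide
  cy3 -> i4,i5 (ld+sub) 2-wide
  cy4 -> i6,i7 (add+mulh) 2-wide
  cy5 -> i8 (blt) tail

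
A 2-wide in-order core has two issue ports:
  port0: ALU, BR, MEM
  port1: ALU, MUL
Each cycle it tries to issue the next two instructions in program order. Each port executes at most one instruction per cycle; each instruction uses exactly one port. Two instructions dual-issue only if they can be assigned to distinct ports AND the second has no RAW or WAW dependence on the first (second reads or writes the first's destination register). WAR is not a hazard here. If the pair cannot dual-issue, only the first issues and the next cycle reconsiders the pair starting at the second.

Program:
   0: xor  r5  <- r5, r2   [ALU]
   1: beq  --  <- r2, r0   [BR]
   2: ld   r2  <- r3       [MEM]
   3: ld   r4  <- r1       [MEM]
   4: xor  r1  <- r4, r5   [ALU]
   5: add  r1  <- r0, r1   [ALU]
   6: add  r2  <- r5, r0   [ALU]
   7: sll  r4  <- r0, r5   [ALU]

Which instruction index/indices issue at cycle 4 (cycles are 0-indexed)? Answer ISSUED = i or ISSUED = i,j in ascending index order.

#0 head=0: xor.ALU beq.BR i0&i1 dual
#1 head=2: ld.MEM i2 no-port MEM/MEM
#2 head=3: ld.MEM i3 RAW r4
#3 head=4: xor.ALU i4 RAW+WAW r1
#4 head=5: add.ALU add.ALU i5&i6 dual
#5 head=7: sll.ALU i7 tail

ISSUED = 5,6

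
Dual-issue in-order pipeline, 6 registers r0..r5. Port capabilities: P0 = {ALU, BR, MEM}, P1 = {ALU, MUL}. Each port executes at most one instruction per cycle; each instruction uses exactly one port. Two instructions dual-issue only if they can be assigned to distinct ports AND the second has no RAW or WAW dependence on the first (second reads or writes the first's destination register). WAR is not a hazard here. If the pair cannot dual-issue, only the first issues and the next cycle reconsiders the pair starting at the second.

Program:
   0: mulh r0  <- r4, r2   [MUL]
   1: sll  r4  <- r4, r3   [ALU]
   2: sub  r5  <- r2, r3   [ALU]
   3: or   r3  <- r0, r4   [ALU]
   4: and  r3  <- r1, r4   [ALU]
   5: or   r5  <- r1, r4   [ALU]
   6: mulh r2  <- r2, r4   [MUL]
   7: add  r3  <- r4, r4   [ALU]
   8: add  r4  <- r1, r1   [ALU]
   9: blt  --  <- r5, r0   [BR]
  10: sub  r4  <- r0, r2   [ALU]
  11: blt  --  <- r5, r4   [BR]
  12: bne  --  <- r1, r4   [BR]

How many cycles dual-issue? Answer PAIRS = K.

PAIRS = 5

0. mulh sll @i0+i1  | pair
1. sub or @i2+i3  | pair
2. and or @i4+i5  | pair
3. mulh add @i6+i7  | pair
4. add blt @i8+i9  | pair
5. sub @i10  | RAW r4
6. blt @i11  | no-port BR/BR
7. bne @i12  | tail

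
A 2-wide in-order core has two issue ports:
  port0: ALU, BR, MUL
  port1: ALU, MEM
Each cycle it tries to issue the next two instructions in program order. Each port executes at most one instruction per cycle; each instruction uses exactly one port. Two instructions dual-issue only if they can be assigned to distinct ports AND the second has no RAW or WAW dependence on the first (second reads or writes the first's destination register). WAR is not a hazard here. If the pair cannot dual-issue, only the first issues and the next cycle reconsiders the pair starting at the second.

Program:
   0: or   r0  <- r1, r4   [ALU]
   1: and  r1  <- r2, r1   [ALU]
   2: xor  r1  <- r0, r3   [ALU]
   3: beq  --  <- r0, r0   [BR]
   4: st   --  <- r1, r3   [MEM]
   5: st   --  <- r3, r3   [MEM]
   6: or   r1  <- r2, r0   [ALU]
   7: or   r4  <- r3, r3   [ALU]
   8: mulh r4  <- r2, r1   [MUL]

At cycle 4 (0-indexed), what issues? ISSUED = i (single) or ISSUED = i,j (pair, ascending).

ISSUED = 7

#0 head=0: or;and i0+i1 pair
#1 head=2: xor;beq i2+i3 pair
#2 head=4: st i4 no-port MEM/MEM
#3 head=5: st;or i5+i6 pair
#4 head=7: or i7 WAW r4
#5 head=8: mulh i8 tail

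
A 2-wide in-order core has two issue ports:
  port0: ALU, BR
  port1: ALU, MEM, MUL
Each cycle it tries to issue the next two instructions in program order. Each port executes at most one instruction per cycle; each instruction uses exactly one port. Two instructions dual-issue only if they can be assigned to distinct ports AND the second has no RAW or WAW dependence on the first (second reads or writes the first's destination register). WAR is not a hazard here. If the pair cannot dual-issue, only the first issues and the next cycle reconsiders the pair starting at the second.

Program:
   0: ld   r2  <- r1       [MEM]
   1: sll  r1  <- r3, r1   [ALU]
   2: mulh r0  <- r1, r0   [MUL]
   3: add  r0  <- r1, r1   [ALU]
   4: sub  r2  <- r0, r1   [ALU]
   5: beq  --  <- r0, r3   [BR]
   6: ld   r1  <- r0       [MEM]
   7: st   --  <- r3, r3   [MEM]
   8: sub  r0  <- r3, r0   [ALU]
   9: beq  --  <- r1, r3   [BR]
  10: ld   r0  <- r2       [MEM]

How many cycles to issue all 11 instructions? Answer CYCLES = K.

CYCLES = 7

#0 head=0: ld.MEM sll.ALU i0+i1 pair
#1 head=2: mulh.MUL i2 WAW r0
#2 head=3: add.ALU i3 RAW r0
#3 head=4: sub.ALU beq.BR i4+i5 pair
#4 head=6: ld.MEM i6 no-port MEM/MEM
#5 head=7: st.MEM sub.ALU i7+i8 pair
#6 head=9: beq.BR ld.MEM i9+i10 pair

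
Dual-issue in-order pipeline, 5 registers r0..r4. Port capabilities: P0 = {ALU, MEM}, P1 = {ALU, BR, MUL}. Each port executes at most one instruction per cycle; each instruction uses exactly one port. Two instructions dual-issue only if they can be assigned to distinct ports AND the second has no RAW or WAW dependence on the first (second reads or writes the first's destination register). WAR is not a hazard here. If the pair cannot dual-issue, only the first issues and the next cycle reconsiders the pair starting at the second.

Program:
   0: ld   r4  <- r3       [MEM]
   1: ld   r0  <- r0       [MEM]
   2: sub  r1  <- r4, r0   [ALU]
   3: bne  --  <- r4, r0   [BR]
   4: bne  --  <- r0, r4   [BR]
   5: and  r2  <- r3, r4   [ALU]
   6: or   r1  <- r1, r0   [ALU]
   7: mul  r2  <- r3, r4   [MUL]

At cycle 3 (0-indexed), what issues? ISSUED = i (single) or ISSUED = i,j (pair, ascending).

ISSUED = 4,5

#0 head=0: ld.MEM i0 no-port MEM/MEM
#1 head=1: ld.MEM i1 RAW r0
#2 head=2: sub.ALU;bne.BR i2/i3 2-wide
#3 head=4: bne.BR;and.ALU i4/i5 2-wide
#4 head=6: or.ALU;mul.MUL i6/i7 2-wide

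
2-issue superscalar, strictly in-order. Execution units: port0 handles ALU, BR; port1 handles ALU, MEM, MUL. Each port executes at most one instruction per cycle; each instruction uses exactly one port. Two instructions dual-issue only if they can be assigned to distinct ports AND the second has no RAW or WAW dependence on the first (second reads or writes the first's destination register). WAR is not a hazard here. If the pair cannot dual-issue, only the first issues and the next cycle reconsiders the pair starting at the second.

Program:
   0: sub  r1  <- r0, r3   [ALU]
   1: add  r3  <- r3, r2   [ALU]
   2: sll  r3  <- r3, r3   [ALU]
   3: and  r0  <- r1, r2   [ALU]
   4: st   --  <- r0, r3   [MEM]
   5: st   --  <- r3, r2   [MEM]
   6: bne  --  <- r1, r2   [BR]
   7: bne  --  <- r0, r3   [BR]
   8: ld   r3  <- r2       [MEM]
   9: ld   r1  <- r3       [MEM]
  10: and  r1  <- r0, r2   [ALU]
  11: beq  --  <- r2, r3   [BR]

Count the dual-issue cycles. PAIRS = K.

t=0 i0+i1:sub;add ; pair
t=1 i2+i3:sll;and ; pair
t=2 i4:st ; no-port MEM/MEM
t=3 i5+i6:st;bne ; pair
t=4 i7+i8:bne;ld ; pair
t=5 i9:ld ; WAW r1
t=6 i10+i11:and;beq ; pair

PAIRS = 5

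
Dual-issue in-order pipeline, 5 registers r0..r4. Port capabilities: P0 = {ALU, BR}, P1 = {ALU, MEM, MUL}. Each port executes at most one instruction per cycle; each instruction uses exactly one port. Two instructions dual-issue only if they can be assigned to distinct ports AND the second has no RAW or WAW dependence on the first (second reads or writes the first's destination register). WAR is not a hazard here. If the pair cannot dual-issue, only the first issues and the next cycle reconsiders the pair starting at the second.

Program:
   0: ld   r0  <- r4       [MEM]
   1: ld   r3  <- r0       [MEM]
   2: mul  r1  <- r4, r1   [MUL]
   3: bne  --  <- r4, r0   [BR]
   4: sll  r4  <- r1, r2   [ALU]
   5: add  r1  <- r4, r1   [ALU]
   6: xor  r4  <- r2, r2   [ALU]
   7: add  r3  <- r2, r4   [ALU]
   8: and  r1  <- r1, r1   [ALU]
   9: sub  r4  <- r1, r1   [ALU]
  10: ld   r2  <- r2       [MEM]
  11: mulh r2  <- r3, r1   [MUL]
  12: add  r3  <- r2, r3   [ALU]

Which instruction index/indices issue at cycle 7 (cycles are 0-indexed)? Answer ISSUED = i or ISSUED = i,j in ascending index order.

c0: i0 ld.MEM  no-port MEM/MEM
c1: i1 ld.MEM  no-port MEM/MUL
c2: i2&i3 mul.MUL bne.BR  pair
c3: i4 sll.ALU  RAW r4
c4: i5&i6 add.ALU xor.ALU  pair
c5: i7&i8 add.ALU and.ALU  pair
c6: i9&i10 sub.ALU ld.MEM  pair
c7: i11 mulh.MUL  RAW r2
c8: i12 add.ALU  tail

ISSUED = 11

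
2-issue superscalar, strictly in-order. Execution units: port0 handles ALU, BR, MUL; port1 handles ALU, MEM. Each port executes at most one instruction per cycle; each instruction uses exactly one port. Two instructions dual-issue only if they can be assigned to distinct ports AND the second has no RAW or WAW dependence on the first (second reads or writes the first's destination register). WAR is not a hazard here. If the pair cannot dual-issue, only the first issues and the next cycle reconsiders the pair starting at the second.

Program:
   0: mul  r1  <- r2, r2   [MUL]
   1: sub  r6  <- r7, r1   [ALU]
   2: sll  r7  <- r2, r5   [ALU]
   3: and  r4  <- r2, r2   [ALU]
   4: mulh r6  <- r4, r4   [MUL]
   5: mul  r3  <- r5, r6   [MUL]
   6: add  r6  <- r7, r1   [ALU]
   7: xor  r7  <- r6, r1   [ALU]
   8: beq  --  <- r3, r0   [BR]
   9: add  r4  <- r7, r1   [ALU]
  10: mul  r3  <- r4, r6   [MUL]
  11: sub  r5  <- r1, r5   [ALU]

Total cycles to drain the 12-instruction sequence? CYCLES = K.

CYCLES = 8

  cy0 -> i0 (mul) RAW r1
  cy1 -> i1+i2 (sub;sll) pair
  cy2 -> i3 (and) RAW r4
  cy3 -> i4 (mulh) no-port MUL/MUL
  cy4 -> i5+i6 (mul;add) pair
  cy5 -> i7+i8 (xor;beq) pair
  cy6 -> i9 (add) RAW r4
  cy7 -> i10+i11 (mul;sub) pair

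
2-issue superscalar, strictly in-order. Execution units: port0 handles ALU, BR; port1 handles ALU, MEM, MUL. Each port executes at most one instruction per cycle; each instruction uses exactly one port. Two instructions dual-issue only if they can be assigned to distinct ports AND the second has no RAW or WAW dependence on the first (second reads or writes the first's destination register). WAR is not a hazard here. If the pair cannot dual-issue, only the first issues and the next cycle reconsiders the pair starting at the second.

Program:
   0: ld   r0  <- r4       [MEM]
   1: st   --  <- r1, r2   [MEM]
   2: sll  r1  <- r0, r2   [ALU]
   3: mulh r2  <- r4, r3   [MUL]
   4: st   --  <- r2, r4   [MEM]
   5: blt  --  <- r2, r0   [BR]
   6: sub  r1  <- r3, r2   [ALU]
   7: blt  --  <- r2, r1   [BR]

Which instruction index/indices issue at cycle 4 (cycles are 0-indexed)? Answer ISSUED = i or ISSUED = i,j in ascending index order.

ISSUED = 6

0. ld @i0  | no-port MEM/MEM
1. st+sll @i1,i2  | pair
2. mulh @i3  | no-port MUL/MEM
3. st+blt @i4,i5  | pair
4. sub @i6  | RAW r1
5. blt @i7  | tail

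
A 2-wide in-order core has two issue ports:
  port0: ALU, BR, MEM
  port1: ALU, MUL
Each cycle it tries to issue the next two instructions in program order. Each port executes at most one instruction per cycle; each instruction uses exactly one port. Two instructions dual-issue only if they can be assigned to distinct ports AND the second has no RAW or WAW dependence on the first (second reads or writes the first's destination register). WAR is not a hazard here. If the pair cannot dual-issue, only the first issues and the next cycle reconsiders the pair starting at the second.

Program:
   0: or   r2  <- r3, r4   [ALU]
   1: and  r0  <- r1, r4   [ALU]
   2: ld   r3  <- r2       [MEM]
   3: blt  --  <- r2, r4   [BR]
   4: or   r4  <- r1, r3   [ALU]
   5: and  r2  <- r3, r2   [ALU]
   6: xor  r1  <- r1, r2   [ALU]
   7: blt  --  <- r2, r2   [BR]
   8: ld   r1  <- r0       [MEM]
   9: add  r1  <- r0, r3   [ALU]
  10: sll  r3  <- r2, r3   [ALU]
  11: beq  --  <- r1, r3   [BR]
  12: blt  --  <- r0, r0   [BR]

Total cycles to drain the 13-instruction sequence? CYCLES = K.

c0: i0,i1 or and  dual
c1: i2 ld  no-port MEM/BR
c2: i3,i4 blt or  dual
c3: i5 and  RAW r2
c4: i6,i7 xor blt  dual
c5: i8 ld  WAW r1
c6: i9,i10 add sll  dual
c7: i11 beq  no-port BR/BR
c8: i12 blt  tail

CYCLES = 9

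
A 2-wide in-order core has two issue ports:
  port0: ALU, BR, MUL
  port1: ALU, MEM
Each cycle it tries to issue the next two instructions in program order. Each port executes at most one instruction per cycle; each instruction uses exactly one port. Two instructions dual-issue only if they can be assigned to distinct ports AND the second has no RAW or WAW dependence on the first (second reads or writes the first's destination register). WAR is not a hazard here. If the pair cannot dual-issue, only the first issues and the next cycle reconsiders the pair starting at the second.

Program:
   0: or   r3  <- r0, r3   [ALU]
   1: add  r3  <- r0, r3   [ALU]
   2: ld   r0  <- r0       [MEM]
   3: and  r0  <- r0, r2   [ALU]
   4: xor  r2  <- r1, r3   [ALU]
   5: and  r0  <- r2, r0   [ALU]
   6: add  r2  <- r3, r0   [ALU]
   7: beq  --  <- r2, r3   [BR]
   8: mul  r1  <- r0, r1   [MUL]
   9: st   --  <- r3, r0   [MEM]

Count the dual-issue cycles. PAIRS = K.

c0: i0 or  RAW+WAW r3
c1: i1+i2 add;ld  2-wide
c2: i3+i4 and;xor  2-wide
c3: i5 and  RAW r0
c4: i6 add  RAW r2
c5: i7 beq  no-port BR/MUL
c6: i8+i9 mul;st  2-wide

PAIRS = 3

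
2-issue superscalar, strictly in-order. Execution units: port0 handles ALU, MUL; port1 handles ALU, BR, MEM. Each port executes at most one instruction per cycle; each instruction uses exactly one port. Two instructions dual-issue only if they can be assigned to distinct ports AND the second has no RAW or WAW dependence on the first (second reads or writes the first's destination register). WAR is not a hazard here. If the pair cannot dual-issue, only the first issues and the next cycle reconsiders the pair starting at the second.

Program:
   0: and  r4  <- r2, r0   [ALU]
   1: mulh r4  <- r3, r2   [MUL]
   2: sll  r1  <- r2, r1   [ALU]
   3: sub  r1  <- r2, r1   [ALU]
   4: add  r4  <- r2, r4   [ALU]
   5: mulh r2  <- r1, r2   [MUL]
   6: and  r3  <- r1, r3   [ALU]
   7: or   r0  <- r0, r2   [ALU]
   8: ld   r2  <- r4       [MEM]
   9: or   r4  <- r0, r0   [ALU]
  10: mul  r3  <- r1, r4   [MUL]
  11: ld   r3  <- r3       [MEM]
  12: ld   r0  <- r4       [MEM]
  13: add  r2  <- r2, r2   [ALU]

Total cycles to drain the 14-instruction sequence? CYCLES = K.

CYCLES = 9

t=0 i0:and.ALU ; WAW r4
t=1 i1&i2:mulh.MUL+sll.ALU ; 2-wide
t=2 i3&i4:sub.ALU+add.ALU ; 2-wide
t=3 i5&i6:mulh.MUL+and.ALU ; 2-wide
t=4 i7&i8:or.ALU+ld.MEM ; 2-wide
t=5 i9:or.ALU ; RAW r4
t=6 i10:mul.MUL ; RAW+WAW r3
t=7 i11:ld.MEM ; no-port MEM/MEM
t=8 i12&i13:ld.MEM+add.ALU ; 2-wide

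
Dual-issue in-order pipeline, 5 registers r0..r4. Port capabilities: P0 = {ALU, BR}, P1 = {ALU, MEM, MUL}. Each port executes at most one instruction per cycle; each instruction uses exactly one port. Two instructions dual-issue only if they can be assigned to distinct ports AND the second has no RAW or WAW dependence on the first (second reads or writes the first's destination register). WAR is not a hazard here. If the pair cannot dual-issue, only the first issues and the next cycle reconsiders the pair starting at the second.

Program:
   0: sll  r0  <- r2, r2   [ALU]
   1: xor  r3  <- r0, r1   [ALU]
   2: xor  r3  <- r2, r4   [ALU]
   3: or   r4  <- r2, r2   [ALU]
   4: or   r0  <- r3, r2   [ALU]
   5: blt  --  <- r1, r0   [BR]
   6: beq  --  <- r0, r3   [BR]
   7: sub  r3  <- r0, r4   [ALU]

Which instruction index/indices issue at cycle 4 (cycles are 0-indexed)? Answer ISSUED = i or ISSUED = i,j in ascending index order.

0. sll.ALU @i0  | RAW r0
1. xor.ALU @i1  | WAW r3
2. xor.ALU;or.ALU @i2&i3  | 2-wide
3. or.ALU @i4  | RAW r0
4. blt.BR @i5  | no-port BR/BR
5. beq.BR;sub.ALU @i6&i7  | 2-wide

ISSUED = 5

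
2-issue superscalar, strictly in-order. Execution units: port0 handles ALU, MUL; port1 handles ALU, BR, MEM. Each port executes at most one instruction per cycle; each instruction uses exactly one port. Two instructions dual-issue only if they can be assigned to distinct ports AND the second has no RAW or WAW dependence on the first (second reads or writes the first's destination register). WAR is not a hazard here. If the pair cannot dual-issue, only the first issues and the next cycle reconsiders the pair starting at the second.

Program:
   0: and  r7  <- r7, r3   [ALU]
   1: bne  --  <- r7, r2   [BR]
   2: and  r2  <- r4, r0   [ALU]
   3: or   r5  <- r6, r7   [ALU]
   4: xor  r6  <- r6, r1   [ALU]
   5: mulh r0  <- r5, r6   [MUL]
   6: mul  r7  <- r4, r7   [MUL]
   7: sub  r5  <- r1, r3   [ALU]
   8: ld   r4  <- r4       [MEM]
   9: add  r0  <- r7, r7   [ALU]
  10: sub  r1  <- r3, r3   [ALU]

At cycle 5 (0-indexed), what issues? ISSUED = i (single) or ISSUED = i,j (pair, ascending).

t=0 i0:and ; RAW r7
t=1 i1,i2:bne+and ; 2-wide
t=2 i3,i4:or+xor ; 2-wide
t=3 i5:mulh ; no-port MUL/MUL
t=4 i6,i7:mul+sub ; 2-wide
t=5 i8,i9:ld+add ; 2-wide
t=6 i10:sub ; tail

ISSUED = 8,9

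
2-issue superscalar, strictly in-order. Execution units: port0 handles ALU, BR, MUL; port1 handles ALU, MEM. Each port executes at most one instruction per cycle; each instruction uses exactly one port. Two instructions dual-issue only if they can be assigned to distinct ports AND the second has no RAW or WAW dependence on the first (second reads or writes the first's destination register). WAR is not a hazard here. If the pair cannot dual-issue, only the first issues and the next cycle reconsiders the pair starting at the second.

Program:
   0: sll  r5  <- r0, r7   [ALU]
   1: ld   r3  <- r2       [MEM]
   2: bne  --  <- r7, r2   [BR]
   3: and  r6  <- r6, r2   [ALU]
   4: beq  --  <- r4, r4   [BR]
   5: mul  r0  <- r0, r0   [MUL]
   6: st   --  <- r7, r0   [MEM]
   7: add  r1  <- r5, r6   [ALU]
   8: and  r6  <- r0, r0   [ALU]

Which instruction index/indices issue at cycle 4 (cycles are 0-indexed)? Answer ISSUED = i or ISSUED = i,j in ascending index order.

t=0 i0+i1:sll+ld ; dual
t=1 i2+i3:bne+and ; dual
t=2 i4:beq ; no-port BR/MUL
t=3 i5:mul ; RAW r0
t=4 i6+i7:st+add ; dual
t=5 i8:and ; tail

ISSUED = 6,7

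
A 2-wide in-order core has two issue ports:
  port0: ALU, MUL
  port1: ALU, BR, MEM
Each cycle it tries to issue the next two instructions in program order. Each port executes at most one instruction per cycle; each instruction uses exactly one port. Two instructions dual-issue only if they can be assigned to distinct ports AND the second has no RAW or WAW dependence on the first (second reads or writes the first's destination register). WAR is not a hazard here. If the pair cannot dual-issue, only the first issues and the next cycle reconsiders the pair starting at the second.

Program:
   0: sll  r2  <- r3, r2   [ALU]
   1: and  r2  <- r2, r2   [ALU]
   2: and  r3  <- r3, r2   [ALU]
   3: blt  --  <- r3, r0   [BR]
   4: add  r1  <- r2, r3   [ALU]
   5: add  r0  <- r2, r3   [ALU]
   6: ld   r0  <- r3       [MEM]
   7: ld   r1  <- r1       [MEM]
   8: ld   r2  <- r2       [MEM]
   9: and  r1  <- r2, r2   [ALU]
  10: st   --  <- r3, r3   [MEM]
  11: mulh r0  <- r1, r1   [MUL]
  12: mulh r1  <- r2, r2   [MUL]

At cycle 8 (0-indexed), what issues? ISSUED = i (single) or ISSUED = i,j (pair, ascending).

[0] i0  sll  -- RAW+WAW r2
[1] i1  and  -- RAW r2
[2] i2  and  -- RAW r3
[3] i3+i4  blt add  -- 2-wide
[4] i5  add  -- WAW r0
[5] i6  ld  -- no-port MEM/MEM
[6] i7  ld  -- no-port MEM/MEM
[7] i8  ld  -- RAW r2
[8] i9+i10  and st  -- 2-wide
[9] i11  mulh  -- no-port MUL/MUL
[10] i12  mulh  -- tail

ISSUED = 9,10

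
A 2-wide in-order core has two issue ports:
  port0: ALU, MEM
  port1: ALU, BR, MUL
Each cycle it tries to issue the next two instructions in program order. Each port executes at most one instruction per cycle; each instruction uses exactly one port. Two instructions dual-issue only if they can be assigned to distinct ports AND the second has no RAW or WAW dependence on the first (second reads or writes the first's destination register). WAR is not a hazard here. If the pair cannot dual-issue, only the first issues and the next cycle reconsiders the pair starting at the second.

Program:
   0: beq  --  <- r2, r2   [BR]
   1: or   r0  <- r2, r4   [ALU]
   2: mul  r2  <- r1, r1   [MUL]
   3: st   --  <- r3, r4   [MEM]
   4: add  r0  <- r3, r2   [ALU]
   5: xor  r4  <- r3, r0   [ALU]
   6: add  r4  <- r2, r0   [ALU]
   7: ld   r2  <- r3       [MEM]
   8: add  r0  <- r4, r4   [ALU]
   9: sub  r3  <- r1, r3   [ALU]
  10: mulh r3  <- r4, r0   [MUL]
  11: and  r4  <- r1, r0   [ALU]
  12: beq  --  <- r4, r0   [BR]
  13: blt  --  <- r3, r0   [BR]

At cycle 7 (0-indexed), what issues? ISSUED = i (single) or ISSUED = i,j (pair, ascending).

[0] i0+i1  beq.BR/or.ALU  -- pair
[1] i2+i3  mul.MUL/st.MEM  -- pair
[2] i4  add.ALU  -- RAW r0
[3] i5  xor.ALU  -- WAW r4
[4] i6+i7  add.ALU/ld.MEM  -- pair
[5] i8+i9  add.ALU/sub.ALU  -- pair
[6] i10+i11  mulh.MUL/and.ALU  -- pair
[7] i12  beq.BR  -- no-port BR/BR
[8] i13  blt.BR  -- tail

ISSUED = 12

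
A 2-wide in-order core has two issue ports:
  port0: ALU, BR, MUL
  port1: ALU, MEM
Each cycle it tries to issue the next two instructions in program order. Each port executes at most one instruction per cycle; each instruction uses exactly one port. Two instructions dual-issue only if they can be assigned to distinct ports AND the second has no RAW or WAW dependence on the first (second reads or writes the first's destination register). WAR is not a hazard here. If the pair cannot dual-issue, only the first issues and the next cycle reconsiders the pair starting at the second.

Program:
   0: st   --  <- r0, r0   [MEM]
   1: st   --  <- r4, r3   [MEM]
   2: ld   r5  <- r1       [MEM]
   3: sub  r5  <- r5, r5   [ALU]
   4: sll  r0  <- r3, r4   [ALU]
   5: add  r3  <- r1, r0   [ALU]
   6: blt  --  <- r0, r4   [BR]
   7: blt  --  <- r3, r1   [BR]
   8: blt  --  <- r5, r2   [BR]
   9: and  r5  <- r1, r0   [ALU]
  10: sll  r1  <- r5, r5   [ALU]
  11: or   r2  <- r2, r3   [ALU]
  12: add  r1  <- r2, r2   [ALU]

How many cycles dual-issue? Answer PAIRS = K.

PAIRS = 4

t=0 i0:st.MEM ; no-port MEM/MEM
t=1 i1:st.MEM ; no-port MEM/MEM
t=2 i2:ld.MEM ; RAW+WAW r5
t=3 i3+i4:sub.ALU;sll.ALU ; 2-wide
t=4 i5+i6:add.ALU;blt.BR ; 2-wide
t=5 i7:blt.BR ; no-port BR/BR
t=6 i8+i9:blt.BR;and.ALU ; 2-wide
t=7 i10+i11:sll.ALU;or.ALU ; 2-wide
t=8 i12:add.ALU ; tail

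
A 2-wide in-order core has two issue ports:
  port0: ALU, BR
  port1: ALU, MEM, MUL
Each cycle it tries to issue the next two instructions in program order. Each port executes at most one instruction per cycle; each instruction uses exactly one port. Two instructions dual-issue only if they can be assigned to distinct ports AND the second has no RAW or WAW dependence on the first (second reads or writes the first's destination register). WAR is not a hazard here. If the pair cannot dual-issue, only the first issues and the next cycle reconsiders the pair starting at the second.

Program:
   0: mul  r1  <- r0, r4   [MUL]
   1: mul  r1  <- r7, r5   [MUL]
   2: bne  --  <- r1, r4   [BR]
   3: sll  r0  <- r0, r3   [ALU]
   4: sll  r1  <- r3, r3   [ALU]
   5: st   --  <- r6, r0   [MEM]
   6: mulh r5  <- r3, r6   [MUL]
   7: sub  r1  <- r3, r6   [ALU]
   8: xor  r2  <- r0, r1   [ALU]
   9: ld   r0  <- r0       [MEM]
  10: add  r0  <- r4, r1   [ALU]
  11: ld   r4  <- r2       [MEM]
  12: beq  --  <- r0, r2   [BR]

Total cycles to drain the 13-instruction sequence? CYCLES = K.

CYCLES = 8

c0: i0 mul  no-port MUL/MUL
c1: i1 mul  RAW r1
c2: i2+i3 bne;sll  dual
c3: i4+i5 sll;st  dual
c4: i6+i7 mulh;sub  dual
c5: i8+i9 xor;ld  dual
c6: i10+i11 add;ld  dual
c7: i12 beq  tail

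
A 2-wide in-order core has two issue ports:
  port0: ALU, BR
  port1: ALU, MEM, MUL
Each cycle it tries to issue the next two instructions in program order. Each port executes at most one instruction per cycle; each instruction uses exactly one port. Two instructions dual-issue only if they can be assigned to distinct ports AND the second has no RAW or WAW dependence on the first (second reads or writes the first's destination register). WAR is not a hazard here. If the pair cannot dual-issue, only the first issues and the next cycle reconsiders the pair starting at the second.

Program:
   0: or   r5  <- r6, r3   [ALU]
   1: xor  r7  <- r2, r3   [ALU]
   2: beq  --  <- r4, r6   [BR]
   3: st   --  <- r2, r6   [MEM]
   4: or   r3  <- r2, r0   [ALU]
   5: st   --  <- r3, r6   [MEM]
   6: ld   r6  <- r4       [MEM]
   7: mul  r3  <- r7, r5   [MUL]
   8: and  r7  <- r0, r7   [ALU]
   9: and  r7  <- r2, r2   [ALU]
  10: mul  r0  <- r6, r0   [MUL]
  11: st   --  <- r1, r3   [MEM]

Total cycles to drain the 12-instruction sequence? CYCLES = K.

CYCLES = 8

t=0 i0&i1:or.ALU+xor.ALU ; dual
t=1 i2&i3:beq.BR+st.MEM ; dual
t=2 i4:or.ALU ; RAW r3
t=3 i5:st.MEM ; no-port MEM/MEM
t=4 i6:ld.MEM ; no-port MEM/MUL
t=5 i7&i8:mul.MUL+and.ALU ; dual
t=6 i9&i10:and.ALU+mul.MUL ; dual
t=7 i11:st.MEM ; tail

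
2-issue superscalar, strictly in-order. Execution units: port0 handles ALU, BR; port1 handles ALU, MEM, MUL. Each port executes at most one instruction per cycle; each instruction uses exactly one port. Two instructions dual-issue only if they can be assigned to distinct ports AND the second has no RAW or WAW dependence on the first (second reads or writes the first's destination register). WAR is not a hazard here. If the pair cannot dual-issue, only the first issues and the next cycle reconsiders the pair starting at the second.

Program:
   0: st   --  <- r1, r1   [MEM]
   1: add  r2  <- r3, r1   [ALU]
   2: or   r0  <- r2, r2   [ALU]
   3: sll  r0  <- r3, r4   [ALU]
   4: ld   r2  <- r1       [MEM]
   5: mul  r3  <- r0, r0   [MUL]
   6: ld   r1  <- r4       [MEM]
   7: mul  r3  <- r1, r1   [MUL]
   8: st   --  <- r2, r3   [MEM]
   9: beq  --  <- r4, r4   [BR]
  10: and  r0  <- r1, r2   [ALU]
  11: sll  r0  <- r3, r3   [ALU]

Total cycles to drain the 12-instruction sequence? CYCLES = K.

CYCLES = 9

[0] i0,i1  st.MEM add.ALU  -- 2-wide
[1] i2  or.ALU  -- WAW r0
[2] i3,i4  sll.ALU ld.MEM  -- 2-wide
[3] i5  mul.MUL  -- no-port MUL/MEM
[4] i6  ld.MEM  -- no-port MEM/MUL
[5] i7  mul.MUL  -- no-port MUL/MEM
[6] i8,i9  st.MEM beq.BR  -- 2-wide
[7] i10  and.ALU  -- WAW r0
[8] i11  sll.ALU  -- tail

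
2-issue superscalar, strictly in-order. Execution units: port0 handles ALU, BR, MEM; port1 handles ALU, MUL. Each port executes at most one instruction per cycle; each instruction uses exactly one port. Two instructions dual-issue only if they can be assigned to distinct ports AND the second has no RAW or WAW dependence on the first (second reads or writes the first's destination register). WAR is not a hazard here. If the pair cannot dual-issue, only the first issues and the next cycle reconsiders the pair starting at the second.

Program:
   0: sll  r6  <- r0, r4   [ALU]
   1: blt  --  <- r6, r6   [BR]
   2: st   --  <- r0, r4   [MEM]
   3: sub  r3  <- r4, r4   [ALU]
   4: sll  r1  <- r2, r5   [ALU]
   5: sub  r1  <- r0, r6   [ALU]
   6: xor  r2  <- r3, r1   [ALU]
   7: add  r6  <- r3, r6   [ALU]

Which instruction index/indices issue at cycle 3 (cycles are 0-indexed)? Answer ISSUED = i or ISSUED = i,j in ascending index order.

  cy0 -> i0 (sll.ALU) RAW r6
  cy1 -> i1 (blt.BR) no-port BR/MEM
  cy2 -> i2&i3 (st.MEM/sub.ALU) dual
  cy3 -> i4 (sll.ALU) WAW r1
  cy4 -> i5 (sub.ALU) RAW r1
  cy5 -> i6&i7 (xor.ALU/add.ALU) dual

ISSUED = 4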